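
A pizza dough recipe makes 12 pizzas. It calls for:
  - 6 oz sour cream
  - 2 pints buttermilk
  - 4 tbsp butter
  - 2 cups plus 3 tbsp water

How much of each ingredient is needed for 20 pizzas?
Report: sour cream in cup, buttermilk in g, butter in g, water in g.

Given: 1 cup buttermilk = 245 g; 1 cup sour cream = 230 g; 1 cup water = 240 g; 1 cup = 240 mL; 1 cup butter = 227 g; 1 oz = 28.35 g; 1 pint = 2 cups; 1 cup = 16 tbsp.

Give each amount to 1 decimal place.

sour cream: 1.2 cup; buttermilk: 1633.3 g; butter: 94.6 g; water: 875.0 g

Scaling factor: 20/12 = 5/3.
sour cream: 6 oz × 5/3 × 28.35 g/oz ÷ 230 g/cup ≈ 1.2 cup
buttermilk: 2 pint × 5/3 × 2 cup/pint × 245 g/cup ≈ 1633.3 g
butter: 4 tbsp × 5/3 ÷ 16 tbsp/cup × 227 g/cup ≈ 94.6 g
water: (2 cup + 3 tbsp = 2.1875 cup) × 5/3 × 240 g/cup = 875.0 g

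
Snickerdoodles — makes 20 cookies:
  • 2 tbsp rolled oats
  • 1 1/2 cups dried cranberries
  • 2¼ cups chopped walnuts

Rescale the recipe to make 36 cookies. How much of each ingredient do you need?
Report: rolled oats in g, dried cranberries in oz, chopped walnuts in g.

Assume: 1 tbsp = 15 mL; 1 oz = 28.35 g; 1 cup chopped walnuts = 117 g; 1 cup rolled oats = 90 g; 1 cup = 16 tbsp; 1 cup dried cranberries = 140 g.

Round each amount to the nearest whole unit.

Scaling factor: 36/20 = 9/5 = 1.8.
rolled oats: 2 tbsp × 9/5 ÷ 16 tbsp/cup × 90 g/cup ≈ 20 g
dried cranberries: 1.5 cup × 9/5 × 140 g/cup ÷ 28.35 g/oz ≈ 13 oz
chopped walnuts: 2.25 cup × 9/5 × 117 g/cup ≈ 474 g

rolled oats: 20 g; dried cranberries: 13 oz; chopped walnuts: 474 g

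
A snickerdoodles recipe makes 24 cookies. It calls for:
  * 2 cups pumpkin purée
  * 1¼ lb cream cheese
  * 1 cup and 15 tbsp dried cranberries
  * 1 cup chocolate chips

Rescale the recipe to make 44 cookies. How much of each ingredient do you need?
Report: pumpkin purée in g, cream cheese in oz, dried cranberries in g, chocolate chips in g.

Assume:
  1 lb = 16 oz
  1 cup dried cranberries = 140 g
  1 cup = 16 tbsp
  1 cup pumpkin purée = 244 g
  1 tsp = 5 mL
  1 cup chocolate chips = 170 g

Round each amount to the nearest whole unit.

pumpkin purée: 895 g; cream cheese: 37 oz; dried cranberries: 497 g; chocolate chips: 312 g

Scaling factor: 44/24 = 11/6.
pumpkin purée: 2 cup × 11/6 × 244 g/cup ≈ 895 g
cream cheese: 1.25 lb × 11/6 × 16 oz/lb ≈ 37 oz
dried cranberries: (1 cup + 15 tbsp = 1.9375 cup) × 11/6 × 140 g/cup ≈ 497 g
chocolate chips: 1 cup × 11/6 × 170 g/cup ≈ 312 g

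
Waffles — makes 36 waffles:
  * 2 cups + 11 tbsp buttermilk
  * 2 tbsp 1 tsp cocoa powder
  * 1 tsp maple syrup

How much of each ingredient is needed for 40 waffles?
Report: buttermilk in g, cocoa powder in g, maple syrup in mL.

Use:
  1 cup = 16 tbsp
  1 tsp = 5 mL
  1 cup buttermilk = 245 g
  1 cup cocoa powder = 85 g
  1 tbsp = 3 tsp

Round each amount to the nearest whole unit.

buttermilk: 732 g; cocoa powder: 14 g; maple syrup: 6 mL

Scaling factor: 40/36 = 10/9.
buttermilk: (2 cup + 11 tbsp = 2.6875 cup) × 10/9 × 245 g/cup ≈ 732 g
cocoa powder: (2 tbsp + 1 tsp = 7/3 tbsp) × 10/9 ÷ 16 tbsp/cup × 85 g/cup ≈ 14 g
maple syrup: 1 tsp × 10/9 × 5 mL/tsp ≈ 6 mL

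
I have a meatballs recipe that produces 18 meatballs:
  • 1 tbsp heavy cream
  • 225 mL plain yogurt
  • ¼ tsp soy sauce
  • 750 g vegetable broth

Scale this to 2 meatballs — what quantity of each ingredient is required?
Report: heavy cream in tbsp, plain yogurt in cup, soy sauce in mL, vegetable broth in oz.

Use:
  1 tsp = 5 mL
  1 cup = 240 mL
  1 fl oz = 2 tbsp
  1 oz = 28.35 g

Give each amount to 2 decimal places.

heavy cream: 0.11 tbsp; plain yogurt: 0.10 cup; soy sauce: 0.14 mL; vegetable broth: 2.94 oz

Scaling factor: 2/18 = 1/9.
heavy cream: 1 tbsp × 1/9 ≈ 0.11 tbsp
plain yogurt: 225 mL × 1/9 ÷ 240 mL/cup ≈ 0.10 cup
soy sauce: 0.25 tsp × 1/9 × 5 mL/tsp ≈ 0.14 mL
vegetable broth: 750 g × 1/9 ÷ 28.35 g/oz ≈ 2.94 oz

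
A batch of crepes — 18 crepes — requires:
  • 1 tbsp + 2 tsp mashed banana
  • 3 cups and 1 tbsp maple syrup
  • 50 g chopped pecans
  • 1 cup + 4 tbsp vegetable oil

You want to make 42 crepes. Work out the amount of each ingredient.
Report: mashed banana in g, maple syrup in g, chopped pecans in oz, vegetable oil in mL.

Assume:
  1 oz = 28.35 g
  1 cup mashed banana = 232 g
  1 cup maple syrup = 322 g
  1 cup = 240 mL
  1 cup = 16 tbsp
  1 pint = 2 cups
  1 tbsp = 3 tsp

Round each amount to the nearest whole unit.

Scaling factor: 42/18 = 7/3.
mashed banana: (1 tbsp + 2 tsp = 5/3 tbsp) × 7/3 ÷ 16 tbsp/cup × 232 g/cup ≈ 56 g
maple syrup: (3 cup + 1 tbsp = 3.0625 cup) × 7/3 × 322 g/cup ≈ 2301 g
chopped pecans: 50 g × 7/3 ÷ 28.35 g/oz ≈ 4 oz
vegetable oil: (1 cup + 4 tbsp = 1.25 cup) × 7/3 × 240 mL/cup = 700 mL

mashed banana: 56 g; maple syrup: 2301 g; chopped pecans: 4 oz; vegetable oil: 700 mL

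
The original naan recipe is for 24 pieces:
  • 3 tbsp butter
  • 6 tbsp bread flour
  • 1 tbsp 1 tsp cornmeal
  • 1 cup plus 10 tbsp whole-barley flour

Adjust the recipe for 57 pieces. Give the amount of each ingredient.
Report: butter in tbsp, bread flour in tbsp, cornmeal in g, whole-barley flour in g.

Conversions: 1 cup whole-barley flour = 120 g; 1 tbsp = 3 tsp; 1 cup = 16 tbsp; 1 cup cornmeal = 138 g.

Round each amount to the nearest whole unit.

Scaling factor: 57/24 = 19/8 = 2.375.
butter: 3 tbsp × 19/8 ≈ 7 tbsp
bread flour: 6 tbsp × 19/8 ≈ 14 tbsp
cornmeal: (1 tbsp + 1 tsp = 4/3 tbsp) × 19/8 ÷ 16 tbsp/cup × 138 g/cup ≈ 27 g
whole-barley flour: (1 cup + 10 tbsp = 1.625 cup) × 19/8 × 120 g/cup ≈ 463 g

butter: 7 tbsp; bread flour: 14 tbsp; cornmeal: 27 g; whole-barley flour: 463 g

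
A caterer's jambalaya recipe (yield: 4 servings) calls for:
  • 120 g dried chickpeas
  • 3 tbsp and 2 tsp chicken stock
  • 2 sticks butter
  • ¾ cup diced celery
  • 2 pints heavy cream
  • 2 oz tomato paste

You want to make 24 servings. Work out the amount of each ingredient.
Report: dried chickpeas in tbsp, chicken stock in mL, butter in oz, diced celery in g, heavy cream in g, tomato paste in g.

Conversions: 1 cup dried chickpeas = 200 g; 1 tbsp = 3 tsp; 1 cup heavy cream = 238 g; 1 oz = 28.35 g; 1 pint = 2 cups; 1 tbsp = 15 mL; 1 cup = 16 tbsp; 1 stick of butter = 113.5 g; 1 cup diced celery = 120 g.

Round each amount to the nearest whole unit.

Scaling factor: 24/4 = 6.
dried chickpeas: 120 g × 6 ÷ 200 g/cup × 16 tbsp/cup ≈ 58 tbsp
chicken stock: (3 tbsp + 2 tsp = 11/3 tbsp) × 6 × 15 mL/tbsp = 330 mL
butter: 2 stick × 6 × 113.5 g/stick ÷ 28.35 g/oz ≈ 48 oz
diced celery: 0.75 cup × 6 × 120 g/cup = 540 g
heavy cream: 2 pint × 6 × 2 cup/pint × 238 g/cup = 5712 g
tomato paste: 2 oz × 6 × 28.35 g/oz ≈ 340 g

dried chickpeas: 58 tbsp; chicken stock: 330 mL; butter: 48 oz; diced celery: 540 g; heavy cream: 5712 g; tomato paste: 340 g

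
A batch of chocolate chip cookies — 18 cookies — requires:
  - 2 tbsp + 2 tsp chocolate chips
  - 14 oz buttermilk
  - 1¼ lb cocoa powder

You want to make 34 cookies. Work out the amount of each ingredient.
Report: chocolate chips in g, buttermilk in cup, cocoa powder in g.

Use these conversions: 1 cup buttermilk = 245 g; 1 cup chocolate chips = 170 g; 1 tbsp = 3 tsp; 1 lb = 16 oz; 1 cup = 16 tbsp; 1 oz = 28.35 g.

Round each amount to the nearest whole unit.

Scaling factor: 34/18 = 17/9.
chocolate chips: (2 tbsp + 2 tsp = 8/3 tbsp) × 17/9 ÷ 16 tbsp/cup × 170 g/cup ≈ 54 g
buttermilk: 14 oz × 17/9 × 28.35 g/oz ÷ 245 g/cup ≈ 3 cup
cocoa powder: 1.25 lb × 17/9 × 16 oz/lb × 28.35 g/oz = 1071 g

chocolate chips: 54 g; buttermilk: 3 cup; cocoa powder: 1071 g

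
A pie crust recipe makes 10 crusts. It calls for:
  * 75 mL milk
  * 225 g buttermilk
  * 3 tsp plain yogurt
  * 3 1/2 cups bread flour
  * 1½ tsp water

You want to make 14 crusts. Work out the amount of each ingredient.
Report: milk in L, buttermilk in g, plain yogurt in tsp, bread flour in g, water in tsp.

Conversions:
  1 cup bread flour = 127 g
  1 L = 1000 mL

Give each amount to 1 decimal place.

milk: 0.1 L; buttermilk: 315.0 g; plain yogurt: 4.2 tsp; bread flour: 622.3 g; water: 2.1 tsp

Scaling factor: 14/10 = 7/5 = 1.4.
milk: 75 mL × 7/5 ÷ 1000 mL/L ≈ 0.1 L
buttermilk: 225 g × 7/5 = 315.0 g
plain yogurt: 3 tsp × 7/5 = 4.2 tsp
bread flour: 3.5 cup × 7/5 × 127 g/cup = 622.3 g
water: 1.5 tsp × 7/5 = 2.1 tsp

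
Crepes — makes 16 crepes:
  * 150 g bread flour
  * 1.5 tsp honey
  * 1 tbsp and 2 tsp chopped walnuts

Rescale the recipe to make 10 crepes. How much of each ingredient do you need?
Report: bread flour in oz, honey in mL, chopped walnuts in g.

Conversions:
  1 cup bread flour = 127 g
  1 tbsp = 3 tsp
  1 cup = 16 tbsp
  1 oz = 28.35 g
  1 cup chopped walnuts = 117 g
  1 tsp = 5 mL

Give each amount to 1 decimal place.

Scaling factor: 10/16 = 5/8 = 0.625.
bread flour: 150 g × 5/8 ÷ 28.35 g/oz ≈ 3.3 oz
honey: 1.5 tsp × 5/8 × 5 mL/tsp ≈ 4.7 mL
chopped walnuts: (1 tbsp + 2 tsp = 5/3 tbsp) × 5/8 ÷ 16 tbsp/cup × 117 g/cup ≈ 7.6 g

bread flour: 3.3 oz; honey: 4.7 mL; chopped walnuts: 7.6 g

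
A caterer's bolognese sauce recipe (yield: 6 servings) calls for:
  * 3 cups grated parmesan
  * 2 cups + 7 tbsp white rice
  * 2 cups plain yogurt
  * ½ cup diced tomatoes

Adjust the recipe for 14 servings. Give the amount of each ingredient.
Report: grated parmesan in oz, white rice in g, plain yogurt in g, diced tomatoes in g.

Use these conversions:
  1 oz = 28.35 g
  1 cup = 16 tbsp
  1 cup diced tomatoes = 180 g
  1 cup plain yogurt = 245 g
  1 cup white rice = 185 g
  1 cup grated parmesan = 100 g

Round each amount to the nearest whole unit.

Scaling factor: 14/6 = 7/3.
grated parmesan: 3 cup × 7/3 × 100 g/cup ÷ 28.35 g/oz ≈ 25 oz
white rice: (2 cup + 7 tbsp = 2.4375 cup) × 7/3 × 185 g/cup ≈ 1052 g
plain yogurt: 2 cup × 7/3 × 245 g/cup ≈ 1143 g
diced tomatoes: 0.5 cup × 7/3 × 180 g/cup = 210 g

grated parmesan: 25 oz; white rice: 1052 g; plain yogurt: 1143 g; diced tomatoes: 210 g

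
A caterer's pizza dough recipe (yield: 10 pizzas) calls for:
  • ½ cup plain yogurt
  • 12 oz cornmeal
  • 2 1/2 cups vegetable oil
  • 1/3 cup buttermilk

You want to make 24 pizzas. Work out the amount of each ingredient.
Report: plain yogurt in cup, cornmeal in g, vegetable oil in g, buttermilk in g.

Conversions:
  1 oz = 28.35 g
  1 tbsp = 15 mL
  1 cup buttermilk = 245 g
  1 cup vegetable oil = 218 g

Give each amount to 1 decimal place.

Scaling factor: 24/10 = 12/5 = 2.4.
plain yogurt: 0.5 cup × 12/5 = 1.2 cup
cornmeal: 12 oz × 12/5 × 28.35 g/oz ≈ 816.5 g
vegetable oil: 2.5 cup × 12/5 × 218 g/cup = 1308.0 g
buttermilk: 1/3 cup × 12/5 × 245 g/cup = 196.0 g

plain yogurt: 1.2 cup; cornmeal: 816.5 g; vegetable oil: 1308.0 g; buttermilk: 196.0 g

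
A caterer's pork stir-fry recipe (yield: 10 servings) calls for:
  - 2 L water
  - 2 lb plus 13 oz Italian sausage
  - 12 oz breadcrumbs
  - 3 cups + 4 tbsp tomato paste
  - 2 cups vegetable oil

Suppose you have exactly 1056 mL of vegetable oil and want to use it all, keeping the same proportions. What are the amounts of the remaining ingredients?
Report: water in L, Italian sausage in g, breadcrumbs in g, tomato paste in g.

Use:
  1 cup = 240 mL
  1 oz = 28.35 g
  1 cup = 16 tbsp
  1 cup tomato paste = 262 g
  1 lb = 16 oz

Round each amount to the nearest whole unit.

The original recipe has 480 mL of vegetable oil, so the scaling factor is 1056 ÷ 480 = 11/5 = 2.2.
water: 2 L × 11/5 ≈ 4 L
Italian sausage: (2 lb + 13 oz = 2.8125 lb) × 11/5 × 16 oz/lb × 28.35 g/oz ≈ 2807 g
breadcrumbs: 12 oz × 11/5 × 28.35 g/oz ≈ 748 g
tomato paste: (3 cup + 4 tbsp = 3.25 cup) × 11/5 × 262 g/cup ≈ 1873 g

water: 4 L; Italian sausage: 2807 g; breadcrumbs: 748 g; tomato paste: 1873 g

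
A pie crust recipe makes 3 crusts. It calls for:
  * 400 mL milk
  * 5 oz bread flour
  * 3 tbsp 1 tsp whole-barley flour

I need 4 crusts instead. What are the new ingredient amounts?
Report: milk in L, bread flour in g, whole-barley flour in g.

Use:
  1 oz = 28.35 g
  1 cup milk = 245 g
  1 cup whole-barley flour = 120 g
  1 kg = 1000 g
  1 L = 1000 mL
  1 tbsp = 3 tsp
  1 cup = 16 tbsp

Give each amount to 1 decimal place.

milk: 0.5 L; bread flour: 189.0 g; whole-barley flour: 33.3 g

Scaling factor: 4/3.
milk: 400 mL × 4/3 ÷ 1000 mL/L ≈ 0.5 L
bread flour: 5 oz × 4/3 × 28.35 g/oz = 189.0 g
whole-barley flour: (3 tbsp + 1 tsp = 10/3 tbsp) × 4/3 ÷ 16 tbsp/cup × 120 g/cup ≈ 33.3 g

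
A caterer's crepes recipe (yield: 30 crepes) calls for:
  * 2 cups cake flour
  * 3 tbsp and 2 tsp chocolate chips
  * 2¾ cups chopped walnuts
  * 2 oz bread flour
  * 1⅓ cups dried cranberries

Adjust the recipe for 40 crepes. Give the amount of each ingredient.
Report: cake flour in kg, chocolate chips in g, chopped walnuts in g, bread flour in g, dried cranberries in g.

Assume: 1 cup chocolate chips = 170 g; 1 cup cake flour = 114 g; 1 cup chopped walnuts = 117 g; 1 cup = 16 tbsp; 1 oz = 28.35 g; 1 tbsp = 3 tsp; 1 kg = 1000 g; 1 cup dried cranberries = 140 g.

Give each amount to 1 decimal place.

cake flour: 0.3 kg; chocolate chips: 51.9 g; chopped walnuts: 429.0 g; bread flour: 75.6 g; dried cranberries: 248.9 g

Scaling factor: 40/30 = 4/3.
cake flour: 2 cup × 4/3 × 114 g/cup ÷ 1000 g/kg ≈ 0.3 kg
chocolate chips: (3 tbsp + 2 tsp = 11/3 tbsp) × 4/3 ÷ 16 tbsp/cup × 170 g/cup ≈ 51.9 g
chopped walnuts: 2.75 cup × 4/3 × 117 g/cup = 429.0 g
bread flour: 2 oz × 4/3 × 28.35 g/oz = 75.6 g
dried cranberries: 4/3 cup × 4/3 × 140 g/cup ≈ 248.9 g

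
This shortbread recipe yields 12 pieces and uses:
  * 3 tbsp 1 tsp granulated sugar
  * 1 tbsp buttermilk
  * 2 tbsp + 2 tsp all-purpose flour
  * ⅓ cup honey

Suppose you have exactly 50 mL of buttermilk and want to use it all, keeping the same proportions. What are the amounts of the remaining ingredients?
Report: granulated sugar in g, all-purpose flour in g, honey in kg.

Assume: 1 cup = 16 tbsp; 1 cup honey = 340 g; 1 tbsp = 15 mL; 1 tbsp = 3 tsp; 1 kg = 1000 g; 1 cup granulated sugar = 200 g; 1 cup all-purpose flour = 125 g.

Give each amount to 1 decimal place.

The original recipe has 15 mL of buttermilk, so the scaling factor is 50 ÷ 15 = 10/3.
granulated sugar: (3 tbsp + 1 tsp = 10/3 tbsp) × 10/3 ÷ 16 tbsp/cup × 200 g/cup ≈ 138.9 g
all-purpose flour: (2 tbsp + 2 tsp = 8/3 tbsp) × 10/3 ÷ 16 tbsp/cup × 125 g/cup ≈ 69.4 g
honey: 1/3 cup × 10/3 × 340 g/cup ÷ 1000 g/kg ≈ 0.4 kg

granulated sugar: 138.9 g; all-purpose flour: 69.4 g; honey: 0.4 kg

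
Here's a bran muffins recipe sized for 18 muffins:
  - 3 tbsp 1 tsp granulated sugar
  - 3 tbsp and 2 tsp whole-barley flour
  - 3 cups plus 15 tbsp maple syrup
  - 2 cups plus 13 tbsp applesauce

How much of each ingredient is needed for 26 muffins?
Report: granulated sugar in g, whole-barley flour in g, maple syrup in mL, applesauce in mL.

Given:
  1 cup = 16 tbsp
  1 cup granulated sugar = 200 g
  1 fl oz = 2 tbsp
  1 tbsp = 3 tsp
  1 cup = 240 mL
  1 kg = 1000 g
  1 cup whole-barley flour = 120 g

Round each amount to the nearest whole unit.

granulated sugar: 60 g; whole-barley flour: 40 g; maple syrup: 1365 mL; applesauce: 975 mL

Scaling factor: 26/18 = 13/9.
granulated sugar: (3 tbsp + 1 tsp = 10/3 tbsp) × 13/9 ÷ 16 tbsp/cup × 200 g/cup ≈ 60 g
whole-barley flour: (3 tbsp + 2 tsp = 11/3 tbsp) × 13/9 ÷ 16 tbsp/cup × 120 g/cup ≈ 40 g
maple syrup: (3 cup + 15 tbsp = 3.9375 cup) × 13/9 × 240 mL/cup = 1365 mL
applesauce: (2 cup + 13 tbsp = 2.8125 cup) × 13/9 × 240 mL/cup = 975 mL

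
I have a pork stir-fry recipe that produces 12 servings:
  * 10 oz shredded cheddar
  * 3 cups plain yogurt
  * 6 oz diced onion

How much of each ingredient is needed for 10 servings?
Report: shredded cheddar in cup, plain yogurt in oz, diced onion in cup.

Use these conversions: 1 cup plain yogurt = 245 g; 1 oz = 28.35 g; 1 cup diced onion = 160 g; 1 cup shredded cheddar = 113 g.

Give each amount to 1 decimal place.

shredded cheddar: 2.1 cup; plain yogurt: 21.6 oz; diced onion: 0.9 cup

Scaling factor: 10/12 = 5/6.
shredded cheddar: 10 oz × 5/6 × 28.35 g/oz ÷ 113 g/cup ≈ 2.1 cup
plain yogurt: 3 cup × 5/6 × 245 g/cup ÷ 28.35 g/oz ≈ 21.6 oz
diced onion: 6 oz × 5/6 × 28.35 g/oz ÷ 160 g/cup ≈ 0.9 cup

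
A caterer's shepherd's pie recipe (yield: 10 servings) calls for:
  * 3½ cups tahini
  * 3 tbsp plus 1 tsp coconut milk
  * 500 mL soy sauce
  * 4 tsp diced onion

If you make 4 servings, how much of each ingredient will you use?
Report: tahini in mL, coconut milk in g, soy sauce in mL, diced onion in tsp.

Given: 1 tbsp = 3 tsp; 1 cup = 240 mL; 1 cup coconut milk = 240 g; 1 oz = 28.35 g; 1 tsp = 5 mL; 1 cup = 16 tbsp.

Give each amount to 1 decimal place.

tahini: 336.0 mL; coconut milk: 20.0 g; soy sauce: 200.0 mL; diced onion: 1.6 tsp

Scaling factor: 4/10 = 2/5 = 0.4.
tahini: 3.5 cup × 2/5 × 240 mL/cup = 336.0 mL
coconut milk: (3 tbsp + 1 tsp = 10/3 tbsp) × 2/5 ÷ 16 tbsp/cup × 240 g/cup = 20.0 g
soy sauce: 500 mL × 2/5 = 200.0 mL
diced onion: 4 tsp × 2/5 = 1.6 tsp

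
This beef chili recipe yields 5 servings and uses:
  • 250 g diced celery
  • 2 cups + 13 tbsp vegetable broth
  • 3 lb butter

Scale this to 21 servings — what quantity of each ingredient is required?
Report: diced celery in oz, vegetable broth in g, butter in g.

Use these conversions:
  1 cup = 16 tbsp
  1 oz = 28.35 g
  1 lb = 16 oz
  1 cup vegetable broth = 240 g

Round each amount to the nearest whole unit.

Scaling factor: 21/5 = 4.2.
diced celery: 250 g × 21/5 ÷ 28.35 g/oz ≈ 37 oz
vegetable broth: (2 cup + 13 tbsp = 2.8125 cup) × 21/5 × 240 g/cup = 2835 g
butter: 3 lb × 21/5 × 16 oz/lb × 28.35 g/oz ≈ 5715 g

diced celery: 37 oz; vegetable broth: 2835 g; butter: 5715 g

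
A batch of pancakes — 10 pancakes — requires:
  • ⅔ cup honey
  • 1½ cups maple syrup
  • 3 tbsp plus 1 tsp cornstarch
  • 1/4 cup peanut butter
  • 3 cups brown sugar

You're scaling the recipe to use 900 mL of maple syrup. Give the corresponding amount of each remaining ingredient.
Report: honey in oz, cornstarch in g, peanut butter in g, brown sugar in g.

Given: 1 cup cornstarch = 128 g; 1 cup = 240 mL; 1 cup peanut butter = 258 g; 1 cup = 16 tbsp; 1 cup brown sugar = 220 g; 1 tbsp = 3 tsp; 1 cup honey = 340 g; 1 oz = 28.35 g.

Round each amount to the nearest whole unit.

The original recipe has 360 mL of maple syrup, so the scaling factor is 900 ÷ 360 = 5/2 = 2.5.
honey: 2/3 cup × 5/2 × 340 g/cup ÷ 28.35 g/oz ≈ 20 oz
cornstarch: (3 tbsp + 1 tsp = 10/3 tbsp) × 5/2 ÷ 16 tbsp/cup × 128 g/cup ≈ 67 g
peanut butter: 0.25 cup × 5/2 × 258 g/cup ≈ 161 g
brown sugar: 3 cup × 5/2 × 220 g/cup = 1650 g

honey: 20 oz; cornstarch: 67 g; peanut butter: 161 g; brown sugar: 1650 g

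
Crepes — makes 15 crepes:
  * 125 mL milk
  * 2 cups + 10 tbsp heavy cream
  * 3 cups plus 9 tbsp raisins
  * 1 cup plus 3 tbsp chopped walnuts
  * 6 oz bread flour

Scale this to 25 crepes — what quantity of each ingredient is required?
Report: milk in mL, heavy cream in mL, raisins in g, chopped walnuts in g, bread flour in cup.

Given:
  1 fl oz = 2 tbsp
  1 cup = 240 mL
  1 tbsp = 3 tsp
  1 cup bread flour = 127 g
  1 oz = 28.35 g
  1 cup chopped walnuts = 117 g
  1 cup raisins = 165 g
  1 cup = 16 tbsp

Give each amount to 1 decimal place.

Scaling factor: 25/15 = 5/3.
milk: 125 mL × 5/3 ≈ 208.3 mL
heavy cream: (2 cup + 10 tbsp = 2.625 cup) × 5/3 × 240 mL/cup = 1050.0 mL
raisins: (3 cup + 9 tbsp = 3.5625 cup) × 5/3 × 165 g/cup ≈ 979.7 g
chopped walnuts: (1 cup + 3 tbsp = 1.1875 cup) × 5/3 × 117 g/cup ≈ 231.6 g
bread flour: 6 oz × 5/3 × 28.35 g/oz ÷ 127 g/cup ≈ 2.2 cup

milk: 208.3 mL; heavy cream: 1050.0 mL; raisins: 979.7 g; chopped walnuts: 231.6 g; bread flour: 2.2 cup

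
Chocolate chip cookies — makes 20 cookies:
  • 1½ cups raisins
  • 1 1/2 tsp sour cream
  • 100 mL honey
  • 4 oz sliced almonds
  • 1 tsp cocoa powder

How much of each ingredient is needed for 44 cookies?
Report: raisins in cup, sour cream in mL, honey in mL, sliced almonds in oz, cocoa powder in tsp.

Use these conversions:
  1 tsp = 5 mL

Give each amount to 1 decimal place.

raisins: 3.3 cup; sour cream: 16.5 mL; honey: 220.0 mL; sliced almonds: 8.8 oz; cocoa powder: 2.2 tsp

Scaling factor: 44/20 = 11/5 = 2.2.
raisins: 1.5 cup × 11/5 = 3.3 cup
sour cream: 1.5 tsp × 11/5 × 5 mL/tsp = 16.5 mL
honey: 100 mL × 11/5 = 220.0 mL
sliced almonds: 4 oz × 11/5 = 8.8 oz
cocoa powder: 1 tsp × 11/5 = 2.2 tsp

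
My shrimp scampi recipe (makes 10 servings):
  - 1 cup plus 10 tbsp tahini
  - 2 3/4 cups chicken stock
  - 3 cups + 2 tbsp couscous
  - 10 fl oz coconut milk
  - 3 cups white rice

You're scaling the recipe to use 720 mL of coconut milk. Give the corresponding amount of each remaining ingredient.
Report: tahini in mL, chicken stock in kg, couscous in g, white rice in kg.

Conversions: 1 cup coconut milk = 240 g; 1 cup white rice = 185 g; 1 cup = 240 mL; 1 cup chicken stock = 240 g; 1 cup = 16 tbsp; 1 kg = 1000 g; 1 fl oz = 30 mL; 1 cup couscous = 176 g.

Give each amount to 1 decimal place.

tahini: 936.0 mL; chicken stock: 1.6 kg; couscous: 1320.0 g; white rice: 1.3 kg

The original recipe has 300 mL of coconut milk, so the scaling factor is 720 ÷ 300 = 12/5 = 2.4.
tahini: (1 cup + 10 tbsp = 1.625 cup) × 12/5 × 240 mL/cup = 936.0 mL
chicken stock: 2.75 cup × 12/5 × 240 g/cup ÷ 1000 g/kg ≈ 1.6 kg
couscous: (3 cup + 2 tbsp = 3.125 cup) × 12/5 × 176 g/cup = 1320.0 g
white rice: 3 cup × 12/5 × 185 g/cup ÷ 1000 g/kg ≈ 1.3 kg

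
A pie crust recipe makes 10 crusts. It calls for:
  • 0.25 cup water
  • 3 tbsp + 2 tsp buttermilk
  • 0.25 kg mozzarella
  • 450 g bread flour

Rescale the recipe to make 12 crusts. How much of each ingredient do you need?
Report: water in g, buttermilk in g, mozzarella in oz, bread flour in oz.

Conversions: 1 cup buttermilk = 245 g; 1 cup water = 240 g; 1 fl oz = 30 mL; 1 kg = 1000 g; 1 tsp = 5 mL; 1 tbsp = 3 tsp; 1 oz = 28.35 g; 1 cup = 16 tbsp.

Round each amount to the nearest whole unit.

water: 72 g; buttermilk: 67 g; mozzarella: 11 oz; bread flour: 19 oz

Scaling factor: 12/10 = 6/5 = 1.2.
water: 0.25 cup × 6/5 × 240 g/cup = 72 g
buttermilk: (3 tbsp + 2 tsp = 11/3 tbsp) × 6/5 ÷ 16 tbsp/cup × 245 g/cup ≈ 67 g
mozzarella: 0.25 kg × 6/5 × 1000 g/kg ÷ 28.35 g/oz ≈ 11 oz
bread flour: 450 g × 6/5 ÷ 28.35 g/oz ≈ 19 oz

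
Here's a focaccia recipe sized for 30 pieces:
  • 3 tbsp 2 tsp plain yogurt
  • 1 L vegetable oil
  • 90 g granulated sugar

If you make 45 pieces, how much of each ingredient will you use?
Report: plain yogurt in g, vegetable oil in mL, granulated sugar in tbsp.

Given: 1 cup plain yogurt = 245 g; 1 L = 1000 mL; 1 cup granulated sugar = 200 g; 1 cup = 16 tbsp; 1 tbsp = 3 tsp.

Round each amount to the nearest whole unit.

plain yogurt: 84 g; vegetable oil: 1500 mL; granulated sugar: 11 tbsp

Scaling factor: 45/30 = 3/2 = 1.5.
plain yogurt: (3 tbsp + 2 tsp = 11/3 tbsp) × 3/2 ÷ 16 tbsp/cup × 245 g/cup ≈ 84 g
vegetable oil: 1 L × 3/2 × 1000 mL/L = 1500 mL
granulated sugar: 90 g × 3/2 ÷ 200 g/cup × 16 tbsp/cup ≈ 11 tbsp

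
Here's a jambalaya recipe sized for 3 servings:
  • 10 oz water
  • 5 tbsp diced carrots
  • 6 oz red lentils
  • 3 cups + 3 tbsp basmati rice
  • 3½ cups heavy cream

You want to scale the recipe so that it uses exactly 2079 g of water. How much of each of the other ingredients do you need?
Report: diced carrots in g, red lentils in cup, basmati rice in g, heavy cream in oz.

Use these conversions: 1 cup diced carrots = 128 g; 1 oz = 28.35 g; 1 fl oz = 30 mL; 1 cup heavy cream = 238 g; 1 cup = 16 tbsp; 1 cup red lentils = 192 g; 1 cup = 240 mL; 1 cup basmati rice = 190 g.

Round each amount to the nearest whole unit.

diced carrots: 293 g; red lentils: 6 cup; basmati rice: 4441 g; heavy cream: 215 oz

The original recipe has 283.5 g of water, so the scaling factor is 2079 ÷ 283.5 = 22/3.
diced carrots: 5 tbsp × 22/3 ÷ 16 tbsp/cup × 128 g/cup ≈ 293 g
red lentils: 6 oz × 22/3 × 28.35 g/oz ÷ 192 g/cup ≈ 6 cup
basmati rice: (3 cup + 3 tbsp = 3.1875 cup) × 22/3 × 190 g/cup ≈ 4441 g
heavy cream: 3.5 cup × 22/3 × 238 g/cup ÷ 28.35 g/oz ≈ 215 oz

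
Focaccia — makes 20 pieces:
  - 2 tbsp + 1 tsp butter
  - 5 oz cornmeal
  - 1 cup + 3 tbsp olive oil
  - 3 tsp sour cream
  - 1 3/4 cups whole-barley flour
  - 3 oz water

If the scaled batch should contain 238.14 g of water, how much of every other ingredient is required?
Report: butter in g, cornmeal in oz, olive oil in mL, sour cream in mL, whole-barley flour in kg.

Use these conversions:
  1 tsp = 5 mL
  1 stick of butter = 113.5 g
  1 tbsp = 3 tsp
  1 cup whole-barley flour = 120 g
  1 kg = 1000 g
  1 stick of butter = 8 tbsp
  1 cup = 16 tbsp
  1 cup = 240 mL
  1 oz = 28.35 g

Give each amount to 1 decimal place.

butter: 92.7 g; cornmeal: 14.0 oz; olive oil: 798.0 mL; sour cream: 42.0 mL; whole-barley flour: 0.6 kg

The original recipe has 85.05 g of water, so the scaling factor is 238.14 ÷ 85.05 = 14/5 = 2.8.
butter: (2 tbsp + 1 tsp = 7/3 tbsp) × 14/5 ÷ 8 tbsp/stick × 113.5 g/stick ≈ 92.7 g
cornmeal: 5 oz × 14/5 = 14.0 oz
olive oil: (1 cup + 3 tbsp = 1.1875 cup) × 14/5 × 240 mL/cup = 798.0 mL
sour cream: 3 tsp × 14/5 × 5 mL/tsp = 42.0 mL
whole-barley flour: 1.75 cup × 14/5 × 120 g/cup ÷ 1000 g/kg ≈ 0.6 kg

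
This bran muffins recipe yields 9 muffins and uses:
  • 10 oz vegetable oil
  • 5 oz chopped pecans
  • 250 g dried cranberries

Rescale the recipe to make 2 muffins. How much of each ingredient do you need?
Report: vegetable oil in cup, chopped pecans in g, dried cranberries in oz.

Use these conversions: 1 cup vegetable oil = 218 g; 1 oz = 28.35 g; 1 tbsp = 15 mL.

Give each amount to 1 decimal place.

vegetable oil: 0.3 cup; chopped pecans: 31.5 g; dried cranberries: 2.0 oz

Scaling factor: 2/9.
vegetable oil: 10 oz × 2/9 × 28.35 g/oz ÷ 218 g/cup ≈ 0.3 cup
chopped pecans: 5 oz × 2/9 × 28.35 g/oz = 31.5 g
dried cranberries: 250 g × 2/9 ÷ 28.35 g/oz ≈ 2.0 oz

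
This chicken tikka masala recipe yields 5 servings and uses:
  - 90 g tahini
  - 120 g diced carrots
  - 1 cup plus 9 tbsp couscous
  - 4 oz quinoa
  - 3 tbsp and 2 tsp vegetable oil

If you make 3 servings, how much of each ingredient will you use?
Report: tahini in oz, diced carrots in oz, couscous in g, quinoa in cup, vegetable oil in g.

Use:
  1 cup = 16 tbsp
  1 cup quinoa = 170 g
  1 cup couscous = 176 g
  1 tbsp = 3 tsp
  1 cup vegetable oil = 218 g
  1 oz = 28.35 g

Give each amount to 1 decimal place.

tahini: 1.9 oz; diced carrots: 2.5 oz; couscous: 165.0 g; quinoa: 0.4 cup; vegetable oil: 30.0 g

Scaling factor: 3/5 = 0.6.
tahini: 90 g × 3/5 ÷ 28.35 g/oz ≈ 1.9 oz
diced carrots: 120 g × 3/5 ÷ 28.35 g/oz ≈ 2.5 oz
couscous: (1 cup + 9 tbsp = 1.5625 cup) × 3/5 × 176 g/cup = 165.0 g
quinoa: 4 oz × 3/5 × 28.35 g/oz ÷ 170 g/cup ≈ 0.4 cup
vegetable oil: (3 tbsp + 2 tsp = 11/3 tbsp) × 3/5 ÷ 16 tbsp/cup × 218 g/cup ≈ 30.0 g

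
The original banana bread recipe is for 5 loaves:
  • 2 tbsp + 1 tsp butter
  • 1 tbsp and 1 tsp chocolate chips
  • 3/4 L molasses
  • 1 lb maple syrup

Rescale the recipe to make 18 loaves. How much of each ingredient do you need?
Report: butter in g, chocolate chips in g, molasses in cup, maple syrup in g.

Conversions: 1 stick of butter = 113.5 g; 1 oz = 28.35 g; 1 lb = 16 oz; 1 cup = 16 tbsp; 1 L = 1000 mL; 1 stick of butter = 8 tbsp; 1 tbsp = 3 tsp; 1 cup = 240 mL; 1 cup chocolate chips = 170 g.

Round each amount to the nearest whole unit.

butter: 119 g; chocolate chips: 51 g; molasses: 11 cup; maple syrup: 1633 g

Scaling factor: 18/5 = 3.6.
butter: (2 tbsp + 1 tsp = 7/3 tbsp) × 18/5 ÷ 8 tbsp/stick × 113.5 g/stick ≈ 119 g
chocolate chips: (1 tbsp + 1 tsp = 4/3 tbsp) × 18/5 ÷ 16 tbsp/cup × 170 g/cup = 51 g
molasses: 0.75 L × 18/5 × 1000 mL/L ÷ 240 mL/cup ≈ 11 cup
maple syrup: 1 lb × 18/5 × 16 oz/lb × 28.35 g/oz ≈ 1633 g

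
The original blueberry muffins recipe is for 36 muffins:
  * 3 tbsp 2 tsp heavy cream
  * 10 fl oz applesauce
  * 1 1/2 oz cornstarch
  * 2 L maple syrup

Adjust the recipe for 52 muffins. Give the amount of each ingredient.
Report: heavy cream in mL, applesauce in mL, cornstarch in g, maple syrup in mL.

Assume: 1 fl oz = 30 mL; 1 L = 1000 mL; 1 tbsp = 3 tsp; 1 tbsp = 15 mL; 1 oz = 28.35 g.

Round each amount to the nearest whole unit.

heavy cream: 79 mL; applesauce: 433 mL; cornstarch: 61 g; maple syrup: 2889 mL

Scaling factor: 52/36 = 13/9.
heavy cream: (3 tbsp + 2 tsp = 11/3 tbsp) × 13/9 × 15 mL/tbsp ≈ 79 mL
applesauce: 10 fl oz × 13/9 × 30 mL/fl oz ≈ 433 mL
cornstarch: 1.5 oz × 13/9 × 28.35 g/oz ≈ 61 g
maple syrup: 2 L × 13/9 × 1000 mL/L ≈ 2889 mL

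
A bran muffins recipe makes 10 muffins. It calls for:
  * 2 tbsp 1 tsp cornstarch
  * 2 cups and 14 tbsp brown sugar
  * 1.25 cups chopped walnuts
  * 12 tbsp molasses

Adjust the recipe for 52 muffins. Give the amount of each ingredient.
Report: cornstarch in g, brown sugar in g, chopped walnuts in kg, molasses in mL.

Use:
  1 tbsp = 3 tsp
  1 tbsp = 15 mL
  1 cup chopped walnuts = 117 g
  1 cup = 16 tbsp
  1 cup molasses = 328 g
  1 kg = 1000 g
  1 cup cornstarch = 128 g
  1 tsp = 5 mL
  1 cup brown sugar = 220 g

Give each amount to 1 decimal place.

Scaling factor: 52/10 = 26/5 = 5.2.
cornstarch: (2 tbsp + 1 tsp = 7/3 tbsp) × 26/5 ÷ 16 tbsp/cup × 128 g/cup ≈ 97.1 g
brown sugar: (2 cup + 14 tbsp = 2.875 cup) × 26/5 × 220 g/cup = 3289.0 g
chopped walnuts: 1.25 cup × 26/5 × 117 g/cup ÷ 1000 g/kg ≈ 0.8 kg
molasses: 12 tbsp × 26/5 × 15 mL/tbsp = 936.0 mL

cornstarch: 97.1 g; brown sugar: 3289.0 g; chopped walnuts: 0.8 kg; molasses: 936.0 mL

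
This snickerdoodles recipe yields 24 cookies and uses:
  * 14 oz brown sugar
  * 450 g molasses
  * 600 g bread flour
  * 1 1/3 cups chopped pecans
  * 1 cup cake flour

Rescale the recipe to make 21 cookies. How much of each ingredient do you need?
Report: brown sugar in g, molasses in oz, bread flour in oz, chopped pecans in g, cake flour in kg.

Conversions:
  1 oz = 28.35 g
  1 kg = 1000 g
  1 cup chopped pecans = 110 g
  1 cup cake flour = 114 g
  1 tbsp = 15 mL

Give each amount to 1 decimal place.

brown sugar: 347.3 g; molasses: 13.9 oz; bread flour: 18.5 oz; chopped pecans: 128.3 g; cake flour: 0.1 kg

Scaling factor: 21/24 = 7/8 = 0.875.
brown sugar: 14 oz × 7/8 × 28.35 g/oz ≈ 347.3 g
molasses: 450 g × 7/8 ÷ 28.35 g/oz ≈ 13.9 oz
bread flour: 600 g × 7/8 ÷ 28.35 g/oz ≈ 18.5 oz
chopped pecans: 4/3 cup × 7/8 × 110 g/cup ≈ 128.3 g
cake flour: 1 cup × 7/8 × 114 g/cup ÷ 1000 g/kg ≈ 0.1 kg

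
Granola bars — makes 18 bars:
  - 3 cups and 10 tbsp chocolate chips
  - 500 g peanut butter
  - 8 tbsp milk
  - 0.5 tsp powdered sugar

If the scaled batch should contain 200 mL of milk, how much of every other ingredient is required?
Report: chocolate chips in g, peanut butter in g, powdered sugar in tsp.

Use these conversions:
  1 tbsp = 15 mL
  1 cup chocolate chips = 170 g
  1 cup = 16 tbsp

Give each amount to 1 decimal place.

The original recipe has 120 mL of milk, so the scaling factor is 200 ÷ 120 = 5/3.
chocolate chips: (3 cup + 10 tbsp = 3.625 cup) × 5/3 × 170 g/cup ≈ 1027.1 g
peanut butter: 500 g × 5/3 ≈ 833.3 g
powdered sugar: 0.5 tsp × 5/3 ≈ 0.8 tsp

chocolate chips: 1027.1 g; peanut butter: 833.3 g; powdered sugar: 0.8 tsp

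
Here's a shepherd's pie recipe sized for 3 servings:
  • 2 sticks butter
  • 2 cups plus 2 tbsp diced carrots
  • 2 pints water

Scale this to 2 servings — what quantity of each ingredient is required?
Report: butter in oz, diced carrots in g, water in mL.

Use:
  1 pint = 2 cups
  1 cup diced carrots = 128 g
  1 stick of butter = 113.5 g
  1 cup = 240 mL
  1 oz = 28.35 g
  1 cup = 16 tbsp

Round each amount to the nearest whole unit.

butter: 5 oz; diced carrots: 181 g; water: 640 mL

Scaling factor: 2/3.
butter: 2 stick × 2/3 × 113.5 g/stick ÷ 28.35 g/oz ≈ 5 oz
diced carrots: (2 cup + 2 tbsp = 2.125 cup) × 2/3 × 128 g/cup ≈ 181 g
water: 2 pint × 2/3 × 2 cup/pint × 240 mL/cup = 640 mL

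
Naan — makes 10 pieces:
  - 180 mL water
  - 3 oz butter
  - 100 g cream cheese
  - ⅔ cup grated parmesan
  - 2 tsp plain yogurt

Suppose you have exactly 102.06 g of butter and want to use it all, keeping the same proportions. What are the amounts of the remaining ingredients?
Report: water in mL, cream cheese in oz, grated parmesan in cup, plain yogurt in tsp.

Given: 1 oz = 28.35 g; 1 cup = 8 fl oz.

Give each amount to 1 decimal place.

water: 216.0 mL; cream cheese: 4.2 oz; grated parmesan: 0.8 cup; plain yogurt: 2.4 tsp

The original recipe has 85.05 g of butter, so the scaling factor is 102.06 ÷ 85.05 = 6/5 = 1.2.
water: 180 mL × 6/5 = 216.0 mL
cream cheese: 100 g × 6/5 ÷ 28.35 g/oz ≈ 4.2 oz
grated parmesan: 2/3 cup × 6/5 = 0.8 cup
plain yogurt: 2 tsp × 6/5 = 2.4 tsp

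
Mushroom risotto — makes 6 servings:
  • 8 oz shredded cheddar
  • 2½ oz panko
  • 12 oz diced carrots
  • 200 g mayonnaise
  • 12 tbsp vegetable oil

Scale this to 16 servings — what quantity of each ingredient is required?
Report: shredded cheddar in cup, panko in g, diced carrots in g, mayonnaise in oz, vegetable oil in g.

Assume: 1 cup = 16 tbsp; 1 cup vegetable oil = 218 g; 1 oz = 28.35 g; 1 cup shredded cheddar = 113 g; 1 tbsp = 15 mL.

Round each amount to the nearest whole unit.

shredded cheddar: 5 cup; panko: 189 g; diced carrots: 907 g; mayonnaise: 19 oz; vegetable oil: 436 g

Scaling factor: 16/6 = 8/3.
shredded cheddar: 8 oz × 8/3 × 28.35 g/oz ÷ 113 g/cup ≈ 5 cup
panko: 2.5 oz × 8/3 × 28.35 g/oz = 189 g
diced carrots: 12 oz × 8/3 × 28.35 g/oz ≈ 907 g
mayonnaise: 200 g × 8/3 ÷ 28.35 g/oz ≈ 19 oz
vegetable oil: 12 tbsp × 8/3 ÷ 16 tbsp/cup × 218 g/cup = 436 g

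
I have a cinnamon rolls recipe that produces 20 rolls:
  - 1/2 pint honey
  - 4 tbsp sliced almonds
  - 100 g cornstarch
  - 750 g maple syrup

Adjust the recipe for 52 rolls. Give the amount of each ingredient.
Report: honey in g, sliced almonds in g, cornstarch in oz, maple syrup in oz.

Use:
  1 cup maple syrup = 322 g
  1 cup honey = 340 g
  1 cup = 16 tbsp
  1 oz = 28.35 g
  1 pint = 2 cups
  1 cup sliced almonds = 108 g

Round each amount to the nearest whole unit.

honey: 884 g; sliced almonds: 70 g; cornstarch: 9 oz; maple syrup: 69 oz

Scaling factor: 52/20 = 13/5 = 2.6.
honey: 0.5 pint × 13/5 × 2 cup/pint × 340 g/cup = 884 g
sliced almonds: 4 tbsp × 13/5 ÷ 16 tbsp/cup × 108 g/cup ≈ 70 g
cornstarch: 100 g × 13/5 ÷ 28.35 g/oz ≈ 9 oz
maple syrup: 750 g × 13/5 ÷ 28.35 g/oz ≈ 69 oz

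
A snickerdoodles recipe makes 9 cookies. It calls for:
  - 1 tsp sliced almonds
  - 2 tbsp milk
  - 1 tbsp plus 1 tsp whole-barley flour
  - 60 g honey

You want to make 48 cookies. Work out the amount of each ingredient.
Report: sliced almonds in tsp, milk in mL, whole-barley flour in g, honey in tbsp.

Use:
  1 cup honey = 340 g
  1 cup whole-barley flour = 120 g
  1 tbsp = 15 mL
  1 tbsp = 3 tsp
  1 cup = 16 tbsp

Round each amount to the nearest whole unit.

Scaling factor: 48/9 = 16/3.
sliced almonds: 1 tsp × 16/3 ≈ 5 tsp
milk: 2 tbsp × 16/3 × 15 mL/tbsp = 160 mL
whole-barley flour: (1 tbsp + 1 tsp = 4/3 tbsp) × 16/3 ÷ 16 tbsp/cup × 120 g/cup ≈ 53 g
honey: 60 g × 16/3 ÷ 340 g/cup × 16 tbsp/cup ≈ 15 tbsp

sliced almonds: 5 tsp; milk: 160 mL; whole-barley flour: 53 g; honey: 15 tbsp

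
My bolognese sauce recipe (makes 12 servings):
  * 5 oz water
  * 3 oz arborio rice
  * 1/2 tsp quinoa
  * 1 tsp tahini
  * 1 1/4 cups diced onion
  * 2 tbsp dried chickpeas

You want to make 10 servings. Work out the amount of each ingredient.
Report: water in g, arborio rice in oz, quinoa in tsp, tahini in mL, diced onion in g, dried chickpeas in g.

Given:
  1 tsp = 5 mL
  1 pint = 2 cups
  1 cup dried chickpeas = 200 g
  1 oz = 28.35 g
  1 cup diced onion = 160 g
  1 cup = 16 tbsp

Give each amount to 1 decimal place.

water: 118.1 g; arborio rice: 2.5 oz; quinoa: 0.4 tsp; tahini: 4.2 mL; diced onion: 166.7 g; dried chickpeas: 20.8 g

Scaling factor: 10/12 = 5/6.
water: 5 oz × 5/6 × 28.35 g/oz ≈ 118.1 g
arborio rice: 3 oz × 5/6 = 2.5 oz
quinoa: 0.5 tsp × 5/6 ≈ 0.4 tsp
tahini: 1 tsp × 5/6 × 5 mL/tsp ≈ 4.2 mL
diced onion: 1.25 cup × 5/6 × 160 g/cup ≈ 166.7 g
dried chickpeas: 2 tbsp × 5/6 ÷ 16 tbsp/cup × 200 g/cup ≈ 20.8 g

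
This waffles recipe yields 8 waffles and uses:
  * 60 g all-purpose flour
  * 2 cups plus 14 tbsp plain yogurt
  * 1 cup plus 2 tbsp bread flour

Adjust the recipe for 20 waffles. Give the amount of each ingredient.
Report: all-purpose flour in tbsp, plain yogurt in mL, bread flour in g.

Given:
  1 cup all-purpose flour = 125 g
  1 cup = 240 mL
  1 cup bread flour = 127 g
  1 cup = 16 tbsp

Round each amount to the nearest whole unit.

all-purpose flour: 19 tbsp; plain yogurt: 1725 mL; bread flour: 357 g

Scaling factor: 20/8 = 5/2 = 2.5.
all-purpose flour: 60 g × 5/2 ÷ 125 g/cup × 16 tbsp/cup ≈ 19 tbsp
plain yogurt: (2 cup + 14 tbsp = 2.875 cup) × 5/2 × 240 mL/cup = 1725 mL
bread flour: (1 cup + 2 tbsp = 1.125 cup) × 5/2 × 127 g/cup ≈ 357 g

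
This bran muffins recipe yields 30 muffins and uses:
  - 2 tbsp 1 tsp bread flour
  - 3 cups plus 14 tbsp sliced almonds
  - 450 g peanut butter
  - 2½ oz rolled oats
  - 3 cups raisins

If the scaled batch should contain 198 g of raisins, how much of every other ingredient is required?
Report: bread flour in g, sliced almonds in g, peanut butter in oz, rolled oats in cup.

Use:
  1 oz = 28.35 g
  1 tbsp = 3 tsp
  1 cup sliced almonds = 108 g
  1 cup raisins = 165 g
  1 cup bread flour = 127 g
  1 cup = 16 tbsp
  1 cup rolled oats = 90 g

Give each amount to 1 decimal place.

The original recipe has 495 g of raisins, so the scaling factor is 198 ÷ 495 = 2/5 = 0.4.
bread flour: (2 tbsp + 1 tsp = 7/3 tbsp) × 2/5 ÷ 16 tbsp/cup × 127 g/cup ≈ 7.4 g
sliced almonds: (3 cup + 14 tbsp = 3.875 cup) × 2/5 × 108 g/cup = 167.4 g
peanut butter: 450 g × 2/5 ÷ 28.35 g/oz ≈ 6.3 oz
rolled oats: 2.5 oz × 2/5 × 28.35 g/oz ÷ 90 g/cup ≈ 0.3 cup

bread flour: 7.4 g; sliced almonds: 167.4 g; peanut butter: 6.3 oz; rolled oats: 0.3 cup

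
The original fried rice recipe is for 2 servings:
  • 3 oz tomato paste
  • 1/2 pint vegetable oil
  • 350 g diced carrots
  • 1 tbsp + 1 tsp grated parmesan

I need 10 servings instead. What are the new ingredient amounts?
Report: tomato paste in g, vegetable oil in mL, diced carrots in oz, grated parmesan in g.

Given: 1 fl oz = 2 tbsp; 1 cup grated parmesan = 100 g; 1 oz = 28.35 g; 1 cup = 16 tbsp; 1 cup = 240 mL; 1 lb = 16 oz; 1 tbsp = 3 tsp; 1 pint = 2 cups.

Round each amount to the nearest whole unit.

tomato paste: 425 g; vegetable oil: 1200 mL; diced carrots: 62 oz; grated parmesan: 42 g

Scaling factor: 10/2 = 5.
tomato paste: 3 oz × 5 × 28.35 g/oz ≈ 425 g
vegetable oil: 0.5 pint × 5 × 2 cup/pint × 240 mL/cup = 1200 mL
diced carrots: 350 g × 5 ÷ 28.35 g/oz ≈ 62 oz
grated parmesan: (1 tbsp + 1 tsp = 4/3 tbsp) × 5 ÷ 16 tbsp/cup × 100 g/cup ≈ 42 g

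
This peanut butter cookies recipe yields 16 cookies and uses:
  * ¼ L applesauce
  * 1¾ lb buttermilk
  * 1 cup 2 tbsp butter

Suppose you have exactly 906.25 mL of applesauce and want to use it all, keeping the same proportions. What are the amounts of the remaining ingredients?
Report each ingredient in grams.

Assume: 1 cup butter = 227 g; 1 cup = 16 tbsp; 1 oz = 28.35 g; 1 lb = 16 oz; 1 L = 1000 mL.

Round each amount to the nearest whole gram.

The original recipe has 250 mL of applesauce, so the scaling factor is 906.25 ÷ 250 = 29/8 = 3.625.
buttermilk: 1.75 lb × 29/8 × 16 oz/lb × 28.35 g/oz ≈ 2878 g
butter: (1 cup + 2 tbsp = 1.125 cup) × 29/8 × 227 g/cup ≈ 926 g

buttermilk: 2878 g; butter: 926 g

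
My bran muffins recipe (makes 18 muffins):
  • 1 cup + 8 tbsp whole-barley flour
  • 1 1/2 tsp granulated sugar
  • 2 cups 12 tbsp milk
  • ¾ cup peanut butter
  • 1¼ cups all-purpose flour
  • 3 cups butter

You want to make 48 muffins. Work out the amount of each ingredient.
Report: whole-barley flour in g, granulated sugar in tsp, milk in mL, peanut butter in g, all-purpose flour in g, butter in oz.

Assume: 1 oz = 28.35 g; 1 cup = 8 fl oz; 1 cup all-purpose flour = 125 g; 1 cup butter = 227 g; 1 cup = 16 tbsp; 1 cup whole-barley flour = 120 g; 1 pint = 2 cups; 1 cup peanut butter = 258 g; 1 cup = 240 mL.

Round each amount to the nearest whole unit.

whole-barley flour: 480 g; granulated sugar: 4 tsp; milk: 1760 mL; peanut butter: 516 g; all-purpose flour: 417 g; butter: 64 oz

Scaling factor: 48/18 = 8/3.
whole-barley flour: (1 cup + 8 tbsp = 1.5 cup) × 8/3 × 120 g/cup = 480 g
granulated sugar: 1.5 tsp × 8/3 = 4 tsp
milk: (2 cup + 12 tbsp = 2.75 cup) × 8/3 × 240 mL/cup = 1760 mL
peanut butter: 0.75 cup × 8/3 × 258 g/cup = 516 g
all-purpose flour: 1.25 cup × 8/3 × 125 g/cup ≈ 417 g
butter: 3 cup × 8/3 × 227 g/cup ÷ 28.35 g/oz ≈ 64 oz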